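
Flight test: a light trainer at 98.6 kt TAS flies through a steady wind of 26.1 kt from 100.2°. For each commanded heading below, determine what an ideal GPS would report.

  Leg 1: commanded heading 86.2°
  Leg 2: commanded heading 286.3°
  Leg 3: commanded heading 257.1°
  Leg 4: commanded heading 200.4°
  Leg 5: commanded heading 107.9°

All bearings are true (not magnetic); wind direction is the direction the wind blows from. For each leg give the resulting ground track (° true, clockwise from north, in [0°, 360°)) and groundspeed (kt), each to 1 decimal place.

Leg 1: heading 86.2°; drift -4.9° → track 81.3°, groundspeed 73.5 kt
Leg 2: heading 286.3°; drift -1.3° → track 285.0°, groundspeed 124.6 kt
Leg 3: heading 257.1°; drift +4.8° → track 261.9°, groundspeed 123.0 kt
Leg 4: heading 200.4°; drift +14.0° → track 214.4°, groundspeed 106.4 kt
Leg 5: heading 107.9°; drift +2.8° → track 110.7°, groundspeed 72.8 kt

Leg 1: track=81.3°, groundspeed=73.5 kt
Leg 2: track=285.0°, groundspeed=124.6 kt
Leg 3: track=261.9°, groundspeed=123.0 kt
Leg 4: track=214.4°, groundspeed=106.4 kt
Leg 5: track=110.7°, groundspeed=72.8 kt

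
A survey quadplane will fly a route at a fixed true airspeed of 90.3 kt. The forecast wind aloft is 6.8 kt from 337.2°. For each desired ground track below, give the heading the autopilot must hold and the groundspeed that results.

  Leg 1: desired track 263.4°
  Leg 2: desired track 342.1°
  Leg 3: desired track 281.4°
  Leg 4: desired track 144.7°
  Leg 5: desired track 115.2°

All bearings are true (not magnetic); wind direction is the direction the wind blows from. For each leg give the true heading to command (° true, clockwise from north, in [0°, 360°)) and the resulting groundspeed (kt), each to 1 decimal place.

Leg 1: heading=267.5°, groundspeed=88.2 kt
Leg 2: heading=341.7°, groundspeed=83.5 kt
Leg 3: heading=285.0°, groundspeed=86.3 kt
Leg 4: heading=143.8°, groundspeed=96.9 kt
Leg 5: heading=112.3°, groundspeed=95.2 kt

Leg 1: desired track 263.4°; wind correction +4.1° → command heading 267.5°, groundspeed 88.2 kt
Leg 2: desired track 342.1°; wind correction -0.4° → command heading 341.7°, groundspeed 83.5 kt
Leg 3: desired track 281.4°; wind correction +3.6° → command heading 285.0°, groundspeed 86.3 kt
Leg 4: desired track 144.7°; wind correction -0.9° → command heading 143.8°, groundspeed 96.9 kt
Leg 5: desired track 115.2°; wind correction -2.9° → command heading 112.3°, groundspeed 95.2 kt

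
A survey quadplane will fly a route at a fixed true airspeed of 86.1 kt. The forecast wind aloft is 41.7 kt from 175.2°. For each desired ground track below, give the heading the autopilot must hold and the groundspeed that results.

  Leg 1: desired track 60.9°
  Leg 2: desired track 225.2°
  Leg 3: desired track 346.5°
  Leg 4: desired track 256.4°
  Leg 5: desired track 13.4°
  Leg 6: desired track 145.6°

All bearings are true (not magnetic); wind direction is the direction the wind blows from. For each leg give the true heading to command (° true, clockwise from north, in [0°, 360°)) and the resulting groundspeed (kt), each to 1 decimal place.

Leg 1: desired track 60.9°; wind correction +26.2° → command heading 87.1°, groundspeed 94.4 kt
Leg 2: desired track 225.2°; wind correction -21.8° → command heading 203.4°, groundspeed 53.2 kt
Leg 3: desired track 346.5°; wind correction -4.2° → command heading 342.3°, groundspeed 127.1 kt
Leg 4: desired track 256.4°; wind correction -28.6° → command heading 227.8°, groundspeed 69.2 kt
Leg 5: desired track 13.4°; wind correction +8.7° → command heading 22.1°, groundspeed 124.7 kt
Leg 6: desired track 145.6°; wind correction +13.8° → command heading 159.4°, groundspeed 47.3 kt

Leg 1: heading=87.1°, groundspeed=94.4 kt
Leg 2: heading=203.4°, groundspeed=53.2 kt
Leg 3: heading=342.3°, groundspeed=127.1 kt
Leg 4: heading=227.8°, groundspeed=69.2 kt
Leg 5: heading=22.1°, groundspeed=124.7 kt
Leg 6: heading=159.4°, groundspeed=47.3 kt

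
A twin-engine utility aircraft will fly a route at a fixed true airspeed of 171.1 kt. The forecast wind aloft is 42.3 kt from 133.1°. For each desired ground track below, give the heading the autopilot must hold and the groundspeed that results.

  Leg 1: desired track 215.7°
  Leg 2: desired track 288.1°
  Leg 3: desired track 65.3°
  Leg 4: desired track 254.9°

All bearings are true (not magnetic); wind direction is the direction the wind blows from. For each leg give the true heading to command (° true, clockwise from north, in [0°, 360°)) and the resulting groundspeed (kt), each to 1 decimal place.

Leg 1: heading=201.5°, groundspeed=160.4 kt
Leg 2: heading=282.1°, groundspeed=208.5 kt
Leg 3: heading=78.5°, groundspeed=150.6 kt
Leg 4: heading=242.8°, groundspeed=189.6 kt

Leg 1: desired track 215.7°; wind correction -14.2° → command heading 201.5°, groundspeed 160.4 kt
Leg 2: desired track 288.1°; wind correction -6.0° → command heading 282.1°, groundspeed 208.5 kt
Leg 3: desired track 65.3°; wind correction +13.2° → command heading 78.5°, groundspeed 150.6 kt
Leg 4: desired track 254.9°; wind correction -12.1° → command heading 242.8°, groundspeed 189.6 kt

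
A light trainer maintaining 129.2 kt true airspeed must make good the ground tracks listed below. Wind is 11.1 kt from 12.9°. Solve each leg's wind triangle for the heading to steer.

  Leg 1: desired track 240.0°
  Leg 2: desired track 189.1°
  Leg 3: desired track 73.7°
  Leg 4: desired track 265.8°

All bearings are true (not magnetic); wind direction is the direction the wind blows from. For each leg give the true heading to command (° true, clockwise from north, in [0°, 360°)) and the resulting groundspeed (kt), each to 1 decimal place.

Leg 1: desired track 240.0°; wind correction +3.6° → command heading 243.6°, groundspeed 136.5 kt
Leg 2: desired track 189.1°; wind correction -0.3° → command heading 188.8°, groundspeed 140.3 kt
Leg 3: desired track 73.7°; wind correction -4.3° → command heading 69.4°, groundspeed 123.4 kt
Leg 4: desired track 265.8°; wind correction +4.7° → command heading 270.5°, groundspeed 132.0 kt

Leg 1: heading=243.6°, groundspeed=136.5 kt
Leg 2: heading=188.8°, groundspeed=140.3 kt
Leg 3: heading=69.4°, groundspeed=123.4 kt
Leg 4: heading=270.5°, groundspeed=132.0 kt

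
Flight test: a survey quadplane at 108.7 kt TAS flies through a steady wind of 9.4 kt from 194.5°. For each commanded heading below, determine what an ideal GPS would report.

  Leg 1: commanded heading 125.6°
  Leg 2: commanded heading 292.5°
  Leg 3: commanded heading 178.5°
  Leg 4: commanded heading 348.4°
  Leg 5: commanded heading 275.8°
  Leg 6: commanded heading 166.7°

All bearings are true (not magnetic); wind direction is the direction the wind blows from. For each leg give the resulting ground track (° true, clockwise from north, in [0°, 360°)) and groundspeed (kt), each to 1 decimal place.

Leg 1: heading 125.6°; drift -4.8° → track 120.8°, groundspeed 105.7 kt
Leg 2: heading 292.5°; drift +4.8° → track 297.3°, groundspeed 110.4 kt
Leg 3: heading 178.5°; drift -1.5° → track 177.0°, groundspeed 99.7 kt
Leg 4: heading 348.4°; drift +2.0° → track 350.4°, groundspeed 117.2 kt
Leg 5: heading 275.8°; drift +5.0° → track 280.8°, groundspeed 107.7 kt
Leg 6: heading 166.7°; drift -2.5° → track 164.2°, groundspeed 100.5 kt

Leg 1: track=120.8°, groundspeed=105.7 kt
Leg 2: track=297.3°, groundspeed=110.4 kt
Leg 3: track=177.0°, groundspeed=99.7 kt
Leg 4: track=350.4°, groundspeed=117.2 kt
Leg 5: track=280.8°, groundspeed=107.7 kt
Leg 6: track=164.2°, groundspeed=100.5 kt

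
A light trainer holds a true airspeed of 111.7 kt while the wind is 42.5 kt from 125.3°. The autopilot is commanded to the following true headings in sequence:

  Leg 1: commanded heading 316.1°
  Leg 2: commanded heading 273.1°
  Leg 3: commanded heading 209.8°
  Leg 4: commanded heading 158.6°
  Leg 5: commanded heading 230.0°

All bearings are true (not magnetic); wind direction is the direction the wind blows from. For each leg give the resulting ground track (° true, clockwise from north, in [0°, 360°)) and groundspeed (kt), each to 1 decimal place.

Leg 1: heading 316.1°; drift -3.0° → track 313.1°, groundspeed 153.7 kt
Leg 2: heading 273.1°; drift +8.7° → track 281.8°, groundspeed 149.4 kt
Leg 3: heading 209.8°; drift +21.5° → track 231.3°, groundspeed 115.6 kt
Leg 4: heading 158.6°; drift +17.0° → track 175.6°, groundspeed 79.7 kt
Leg 5: heading 230.0°; drift +18.6° → track 248.6°, groundspeed 129.2 kt

Leg 1: track=313.1°, groundspeed=153.7 kt
Leg 2: track=281.8°, groundspeed=149.4 kt
Leg 3: track=231.3°, groundspeed=115.6 kt
Leg 4: track=175.6°, groundspeed=79.7 kt
Leg 5: track=248.6°, groundspeed=129.2 kt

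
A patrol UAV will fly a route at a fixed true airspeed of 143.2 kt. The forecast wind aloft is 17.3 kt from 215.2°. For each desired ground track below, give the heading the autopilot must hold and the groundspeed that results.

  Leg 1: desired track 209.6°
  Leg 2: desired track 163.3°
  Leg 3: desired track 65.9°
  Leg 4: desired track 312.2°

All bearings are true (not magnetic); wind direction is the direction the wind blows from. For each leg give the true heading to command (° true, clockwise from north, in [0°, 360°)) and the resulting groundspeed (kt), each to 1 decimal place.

Leg 1: desired track 209.6°; wind correction +0.7° → command heading 210.3°, groundspeed 126.0 kt
Leg 2: desired track 163.3°; wind correction +5.5° → command heading 168.8°, groundspeed 131.9 kt
Leg 3: desired track 65.9°; wind correction +3.5° → command heading 69.4°, groundspeed 157.8 kt
Leg 4: desired track 312.2°; wind correction -6.9° → command heading 305.3°, groundspeed 144.3 kt

Leg 1: heading=210.3°, groundspeed=126.0 kt
Leg 2: heading=168.8°, groundspeed=131.9 kt
Leg 3: heading=69.4°, groundspeed=157.8 kt
Leg 4: heading=305.3°, groundspeed=144.3 kt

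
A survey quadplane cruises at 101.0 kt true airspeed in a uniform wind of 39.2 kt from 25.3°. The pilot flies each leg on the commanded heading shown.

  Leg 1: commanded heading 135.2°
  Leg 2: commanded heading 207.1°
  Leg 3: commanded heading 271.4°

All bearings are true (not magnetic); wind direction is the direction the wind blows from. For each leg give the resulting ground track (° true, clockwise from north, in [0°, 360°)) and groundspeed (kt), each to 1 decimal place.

Leg 1: track=153.1°, groundspeed=120.1 kt
Leg 2: track=206.6°, groundspeed=140.2 kt
Leg 3: track=254.4°, groundspeed=122.3 kt

Leg 1: heading 135.2°; drift +17.9° → track 153.1°, groundspeed 120.1 kt
Leg 2: heading 207.1°; drift -0.5° → track 206.6°, groundspeed 140.2 kt
Leg 3: heading 271.4°; drift -17.0° → track 254.4°, groundspeed 122.3 kt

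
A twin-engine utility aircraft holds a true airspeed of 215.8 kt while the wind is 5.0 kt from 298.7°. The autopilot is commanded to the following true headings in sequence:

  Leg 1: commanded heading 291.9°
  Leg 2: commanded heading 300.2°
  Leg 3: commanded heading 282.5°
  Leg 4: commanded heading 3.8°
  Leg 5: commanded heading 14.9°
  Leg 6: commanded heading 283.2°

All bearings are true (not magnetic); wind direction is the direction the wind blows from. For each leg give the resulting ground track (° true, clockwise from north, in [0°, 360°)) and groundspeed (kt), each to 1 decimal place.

Leg 1: heading 291.9°; drift -0.2° → track 291.7°, groundspeed 210.8 kt
Leg 2: heading 300.2°; drift +0.0° → track 300.2°, groundspeed 210.8 kt
Leg 3: heading 282.5°; drift -0.4° → track 282.1°, groundspeed 211.0 kt
Leg 4: heading 3.8°; drift +1.2° → track 5.0°, groundspeed 213.7 kt
Leg 5: heading 14.9°; drift +1.3° → track 16.2°, groundspeed 214.7 kt
Leg 6: heading 283.2°; drift -0.4° → track 282.8°, groundspeed 211.0 kt

Leg 1: track=291.7°, groundspeed=210.8 kt
Leg 2: track=300.2°, groundspeed=210.8 kt
Leg 3: track=282.1°, groundspeed=211.0 kt
Leg 4: track=5.0°, groundspeed=213.7 kt
Leg 5: track=16.2°, groundspeed=214.7 kt
Leg 6: track=282.8°, groundspeed=211.0 kt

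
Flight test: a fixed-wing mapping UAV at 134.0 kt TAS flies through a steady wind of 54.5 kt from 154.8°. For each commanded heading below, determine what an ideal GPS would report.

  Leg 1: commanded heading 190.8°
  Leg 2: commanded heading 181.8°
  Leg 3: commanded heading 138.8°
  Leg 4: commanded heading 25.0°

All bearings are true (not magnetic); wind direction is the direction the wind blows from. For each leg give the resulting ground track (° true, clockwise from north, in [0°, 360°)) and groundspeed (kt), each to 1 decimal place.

Leg 1: heading 190.8°; drift +19.6° → track 210.4°, groundspeed 95.4 kt
Leg 2: heading 181.8°; drift +16.2° → track 198.0°, groundspeed 89.0 kt
Leg 3: heading 138.8°; drift -10.4° → track 128.4°, groundspeed 83.0 kt
Leg 4: heading 25.0°; drift -13.9° → track 11.1°, groundspeed 174.0 kt

Leg 1: track=210.4°, groundspeed=95.4 kt
Leg 2: track=198.0°, groundspeed=89.0 kt
Leg 3: track=128.4°, groundspeed=83.0 kt
Leg 4: track=11.1°, groundspeed=174.0 kt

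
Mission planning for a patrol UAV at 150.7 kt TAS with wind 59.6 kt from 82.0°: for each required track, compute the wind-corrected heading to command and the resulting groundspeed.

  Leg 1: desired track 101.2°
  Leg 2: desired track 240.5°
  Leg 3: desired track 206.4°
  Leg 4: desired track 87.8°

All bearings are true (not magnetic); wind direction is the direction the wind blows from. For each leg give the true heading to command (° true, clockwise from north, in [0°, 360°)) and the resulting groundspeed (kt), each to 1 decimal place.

Leg 1: desired track 101.2°; wind correction -7.5° → command heading 93.7°, groundspeed 93.1 kt
Leg 2: desired track 240.5°; wind correction -8.3° → command heading 232.2°, groundspeed 204.6 kt
Leg 3: desired track 206.4°; wind correction -19.0° → command heading 187.4°, groundspeed 176.1 kt
Leg 4: desired track 87.8°; wind correction -2.3° → command heading 85.5°, groundspeed 91.3 kt

Leg 1: heading=93.7°, groundspeed=93.1 kt
Leg 2: heading=232.2°, groundspeed=204.6 kt
Leg 3: heading=187.4°, groundspeed=176.1 kt
Leg 4: heading=85.5°, groundspeed=91.3 kt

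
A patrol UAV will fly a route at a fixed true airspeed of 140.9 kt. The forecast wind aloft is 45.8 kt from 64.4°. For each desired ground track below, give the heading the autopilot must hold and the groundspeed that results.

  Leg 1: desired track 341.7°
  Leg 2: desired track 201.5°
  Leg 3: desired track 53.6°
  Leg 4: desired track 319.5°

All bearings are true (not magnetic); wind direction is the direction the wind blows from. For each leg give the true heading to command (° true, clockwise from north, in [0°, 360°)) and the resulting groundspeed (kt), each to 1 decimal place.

Leg 1: heading=0.5°, groundspeed=127.6 kt
Leg 2: heading=188.7°, groundspeed=171.0 kt
Leg 3: heading=57.1°, groundspeed=95.6 kt
Leg 4: heading=337.8°, groundspeed=145.5 kt

Leg 1: desired track 341.7°; wind correction +18.8° → command heading 0.5°, groundspeed 127.6 kt
Leg 2: desired track 201.5°; wind correction -12.8° → command heading 188.7°, groundspeed 171.0 kt
Leg 3: desired track 53.6°; wind correction +3.5° → command heading 57.1°, groundspeed 95.6 kt
Leg 4: desired track 319.5°; wind correction +18.3° → command heading 337.8°, groundspeed 145.5 kt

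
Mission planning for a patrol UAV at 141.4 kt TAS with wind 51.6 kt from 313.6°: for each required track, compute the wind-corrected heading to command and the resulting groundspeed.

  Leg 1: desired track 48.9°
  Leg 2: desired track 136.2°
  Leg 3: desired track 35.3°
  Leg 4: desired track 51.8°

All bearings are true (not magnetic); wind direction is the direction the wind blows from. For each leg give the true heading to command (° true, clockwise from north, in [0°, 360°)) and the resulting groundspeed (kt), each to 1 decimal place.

Leg 1: desired track 48.9°; wind correction -21.3° → command heading 27.6°, groundspeed 136.5 kt
Leg 2: desired track 136.2°; wind correction +0.9° → command heading 137.1°, groundspeed 192.9 kt
Leg 3: desired track 35.3°; wind correction -21.2° → command heading 14.1°, groundspeed 124.4 kt
Leg 4: desired track 51.8°; wind correction -21.2° → command heading 30.6°, groundspeed 139.2 kt

Leg 1: heading=27.6°, groundspeed=136.5 kt
Leg 2: heading=137.1°, groundspeed=192.9 kt
Leg 3: heading=14.1°, groundspeed=124.4 kt
Leg 4: heading=30.6°, groundspeed=139.2 kt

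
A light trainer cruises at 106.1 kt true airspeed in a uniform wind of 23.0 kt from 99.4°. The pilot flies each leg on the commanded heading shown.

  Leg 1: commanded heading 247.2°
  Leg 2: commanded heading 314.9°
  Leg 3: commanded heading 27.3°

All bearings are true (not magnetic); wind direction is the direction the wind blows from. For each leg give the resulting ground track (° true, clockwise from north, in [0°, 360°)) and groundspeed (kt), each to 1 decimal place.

Leg 1: track=252.8°, groundspeed=126.2 kt
Leg 2: track=308.8°, groundspeed=125.5 kt
Leg 3: track=14.8°, groundspeed=101.4 kt

Leg 1: heading 247.2°; drift +5.6° → track 252.8°, groundspeed 126.2 kt
Leg 2: heading 314.9°; drift -6.1° → track 308.8°, groundspeed 125.5 kt
Leg 3: heading 27.3°; drift -12.5° → track 14.8°, groundspeed 101.4 kt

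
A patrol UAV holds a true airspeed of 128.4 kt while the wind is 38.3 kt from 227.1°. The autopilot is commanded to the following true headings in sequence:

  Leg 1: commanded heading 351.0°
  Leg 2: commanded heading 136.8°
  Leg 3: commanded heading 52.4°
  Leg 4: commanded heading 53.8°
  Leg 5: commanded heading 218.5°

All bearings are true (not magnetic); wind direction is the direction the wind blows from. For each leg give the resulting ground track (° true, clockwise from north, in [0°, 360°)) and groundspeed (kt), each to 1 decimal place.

Leg 1: heading 351.0°; drift +12.0° → track 3.0°, groundspeed 153.1 kt
Leg 2: heading 136.8°; drift -16.6° → track 120.2°, groundspeed 134.2 kt
Leg 3: heading 52.4°; drift -1.2° → track 51.2°, groundspeed 166.6 kt
Leg 4: heading 53.8°; drift -1.5° → track 52.3°, groundspeed 166.5 kt
Leg 5: heading 218.5°; drift -3.6° → track 214.9°, groundspeed 90.7 kt

Leg 1: track=3.0°, groundspeed=153.1 kt
Leg 2: track=120.2°, groundspeed=134.2 kt
Leg 3: track=51.2°, groundspeed=166.6 kt
Leg 4: track=52.3°, groundspeed=166.5 kt
Leg 5: track=214.9°, groundspeed=90.7 kt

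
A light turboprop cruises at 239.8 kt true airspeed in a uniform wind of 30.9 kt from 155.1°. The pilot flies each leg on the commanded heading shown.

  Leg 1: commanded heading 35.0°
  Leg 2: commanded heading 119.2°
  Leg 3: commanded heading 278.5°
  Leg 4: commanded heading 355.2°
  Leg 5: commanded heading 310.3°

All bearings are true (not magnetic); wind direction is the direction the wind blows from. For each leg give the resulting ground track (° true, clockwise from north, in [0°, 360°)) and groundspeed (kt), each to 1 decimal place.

Leg 1: track=29.0°, groundspeed=256.7 kt
Leg 2: track=114.4°, groundspeed=215.5 kt
Leg 3: track=284.2°, groundspeed=258.1 kt
Leg 4: track=352.9°, groundspeed=269.0 kt
Leg 5: track=313.1°, groundspeed=268.2 kt

Leg 1: heading 35.0°; drift -6.0° → track 29.0°, groundspeed 256.7 kt
Leg 2: heading 119.2°; drift -4.8° → track 114.4°, groundspeed 215.5 kt
Leg 3: heading 278.5°; drift +5.7° → track 284.2°, groundspeed 258.1 kt
Leg 4: heading 355.2°; drift -2.3° → track 352.9°, groundspeed 269.0 kt
Leg 5: heading 310.3°; drift +2.8° → track 313.1°, groundspeed 268.2 kt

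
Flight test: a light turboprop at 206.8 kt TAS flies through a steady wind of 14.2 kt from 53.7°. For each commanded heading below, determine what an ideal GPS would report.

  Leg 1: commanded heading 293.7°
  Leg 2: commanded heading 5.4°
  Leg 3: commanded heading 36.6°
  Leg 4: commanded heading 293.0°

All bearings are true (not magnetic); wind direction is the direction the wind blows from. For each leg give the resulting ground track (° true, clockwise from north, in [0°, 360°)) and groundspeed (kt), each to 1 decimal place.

Leg 1: track=290.4°, groundspeed=214.3 kt
Leg 2: track=2.3°, groundspeed=197.6 kt
Leg 3: track=35.4°, groundspeed=193.3 kt
Leg 4: track=289.7°, groundspeed=214.4 kt

Leg 1: heading 293.7°; drift -3.3° → track 290.4°, groundspeed 214.3 kt
Leg 2: heading 5.4°; drift -3.1° → track 2.3°, groundspeed 197.6 kt
Leg 3: heading 36.6°; drift -1.2° → track 35.4°, groundspeed 193.3 kt
Leg 4: heading 293.0°; drift -3.3° → track 289.7°, groundspeed 214.4 kt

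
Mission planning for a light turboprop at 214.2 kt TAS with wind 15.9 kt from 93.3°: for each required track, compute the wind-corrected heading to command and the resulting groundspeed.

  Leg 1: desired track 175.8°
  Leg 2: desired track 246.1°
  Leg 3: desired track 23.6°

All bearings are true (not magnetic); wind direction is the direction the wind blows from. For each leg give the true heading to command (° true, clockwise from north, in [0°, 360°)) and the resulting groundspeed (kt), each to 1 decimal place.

Leg 1: desired track 175.8°; wind correction -4.2° → command heading 171.6°, groundspeed 211.5 kt
Leg 2: desired track 246.1°; wind correction -1.9° → command heading 244.2°, groundspeed 228.2 kt
Leg 3: desired track 23.6°; wind correction +4.0° → command heading 27.6°, groundspeed 208.2 kt

Leg 1: heading=171.6°, groundspeed=211.5 kt
Leg 2: heading=244.2°, groundspeed=228.2 kt
Leg 3: heading=27.6°, groundspeed=208.2 kt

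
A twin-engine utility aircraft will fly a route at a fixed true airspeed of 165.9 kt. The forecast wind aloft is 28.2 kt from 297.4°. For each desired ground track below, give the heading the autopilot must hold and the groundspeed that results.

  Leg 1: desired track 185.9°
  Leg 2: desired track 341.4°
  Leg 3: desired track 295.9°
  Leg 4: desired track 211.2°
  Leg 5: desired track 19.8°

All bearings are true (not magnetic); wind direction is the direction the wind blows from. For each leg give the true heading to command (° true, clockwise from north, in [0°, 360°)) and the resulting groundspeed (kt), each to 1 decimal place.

Leg 1: heading=195.0°, groundspeed=174.1 kt
Leg 2: heading=334.6°, groundspeed=144.5 kt
Leg 3: heading=296.2°, groundspeed=137.7 kt
Leg 4: heading=221.0°, groundspeed=161.6 kt
Leg 5: heading=10.1°, groundspeed=159.8 kt

Leg 1: desired track 185.9°; wind correction +9.1° → command heading 195.0°, groundspeed 174.1 kt
Leg 2: desired track 341.4°; wind correction -6.8° → command heading 334.6°, groundspeed 144.5 kt
Leg 3: desired track 295.9°; wind correction +0.3° → command heading 296.2°, groundspeed 137.7 kt
Leg 4: desired track 211.2°; wind correction +9.8° → command heading 221.0°, groundspeed 161.6 kt
Leg 5: desired track 19.8°; wind correction -9.7° → command heading 10.1°, groundspeed 159.8 kt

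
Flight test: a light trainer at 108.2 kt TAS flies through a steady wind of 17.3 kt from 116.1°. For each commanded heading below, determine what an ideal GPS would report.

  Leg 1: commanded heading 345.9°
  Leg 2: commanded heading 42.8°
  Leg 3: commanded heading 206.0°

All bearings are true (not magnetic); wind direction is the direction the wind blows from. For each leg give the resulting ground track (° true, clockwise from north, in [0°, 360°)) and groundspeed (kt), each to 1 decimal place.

Leg 1: track=339.6°, groundspeed=120.1 kt
Leg 2: track=33.7°, groundspeed=104.6 kt
Leg 3: track=215.1°, groundspeed=109.5 kt

Leg 1: heading 345.9°; drift -6.3° → track 339.6°, groundspeed 120.1 kt
Leg 2: heading 42.8°; drift -9.1° → track 33.7°, groundspeed 104.6 kt
Leg 3: heading 206.0°; drift +9.1° → track 215.1°, groundspeed 109.5 kt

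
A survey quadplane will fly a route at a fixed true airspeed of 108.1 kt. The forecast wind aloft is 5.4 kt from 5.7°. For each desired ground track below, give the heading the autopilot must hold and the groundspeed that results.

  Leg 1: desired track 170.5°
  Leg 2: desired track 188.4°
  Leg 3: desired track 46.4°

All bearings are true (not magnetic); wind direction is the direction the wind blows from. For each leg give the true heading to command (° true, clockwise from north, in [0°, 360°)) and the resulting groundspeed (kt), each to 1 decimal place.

Leg 1: desired track 170.5°; wind correction -0.8° → command heading 169.7°, groundspeed 113.3 kt
Leg 2: desired track 188.4°; wind correction +0.1° → command heading 188.5°, groundspeed 113.5 kt
Leg 3: desired track 46.4°; wind correction -1.9° → command heading 44.5°, groundspeed 103.9 kt

Leg 1: heading=169.7°, groundspeed=113.3 kt
Leg 2: heading=188.5°, groundspeed=113.5 kt
Leg 3: heading=44.5°, groundspeed=103.9 kt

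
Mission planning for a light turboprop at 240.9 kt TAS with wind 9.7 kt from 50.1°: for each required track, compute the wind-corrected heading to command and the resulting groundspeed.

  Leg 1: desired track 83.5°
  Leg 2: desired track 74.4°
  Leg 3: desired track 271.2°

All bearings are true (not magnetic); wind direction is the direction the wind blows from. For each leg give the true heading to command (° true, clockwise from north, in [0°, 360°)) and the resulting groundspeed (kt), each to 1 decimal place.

Leg 1: heading=82.2°, groundspeed=232.7 kt
Leg 2: heading=73.5°, groundspeed=232.0 kt
Leg 3: heading=272.7°, groundspeed=248.1 kt

Leg 1: desired track 83.5°; wind correction -1.3° → command heading 82.2°, groundspeed 232.7 kt
Leg 2: desired track 74.4°; wind correction -0.9° → command heading 73.5°, groundspeed 232.0 kt
Leg 3: desired track 271.2°; wind correction +1.5° → command heading 272.7°, groundspeed 248.1 kt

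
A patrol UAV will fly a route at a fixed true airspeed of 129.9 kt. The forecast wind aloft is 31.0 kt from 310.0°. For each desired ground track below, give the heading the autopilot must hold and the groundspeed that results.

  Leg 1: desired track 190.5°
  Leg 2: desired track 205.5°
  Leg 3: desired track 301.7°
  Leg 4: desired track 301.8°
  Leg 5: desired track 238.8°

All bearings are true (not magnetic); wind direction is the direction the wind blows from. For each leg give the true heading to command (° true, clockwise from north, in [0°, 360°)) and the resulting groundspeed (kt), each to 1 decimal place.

Leg 1: desired track 190.5°; wind correction +12.0° → command heading 202.5°, groundspeed 142.3 kt
Leg 2: desired track 205.5°; wind correction +13.4° → command heading 218.9°, groundspeed 134.1 kt
Leg 3: desired track 301.7°; wind correction +2.0° → command heading 303.7°, groundspeed 99.1 kt
Leg 4: desired track 301.8°; wind correction +2.0° → command heading 303.8°, groundspeed 99.1 kt
Leg 5: desired track 238.8°; wind correction +13.1° → command heading 251.9°, groundspeed 116.6 kt

Leg 1: heading=202.5°, groundspeed=142.3 kt
Leg 2: heading=218.9°, groundspeed=134.1 kt
Leg 3: heading=303.7°, groundspeed=99.1 kt
Leg 4: heading=303.8°, groundspeed=99.1 kt
Leg 5: heading=251.9°, groundspeed=116.6 kt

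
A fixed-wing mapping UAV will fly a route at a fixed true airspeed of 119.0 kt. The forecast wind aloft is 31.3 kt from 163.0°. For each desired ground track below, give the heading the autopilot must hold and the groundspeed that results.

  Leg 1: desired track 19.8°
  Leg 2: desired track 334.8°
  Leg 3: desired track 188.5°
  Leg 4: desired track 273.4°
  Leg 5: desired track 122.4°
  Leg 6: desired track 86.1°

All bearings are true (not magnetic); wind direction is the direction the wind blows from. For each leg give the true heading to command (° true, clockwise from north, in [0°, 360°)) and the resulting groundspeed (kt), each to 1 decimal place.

Leg 1: desired track 19.8°; wind correction +9.1° → command heading 28.9°, groundspeed 142.6 kt
Leg 2: desired track 334.8°; wind correction -2.1° → command heading 332.7°, groundspeed 149.9 kt
Leg 3: desired track 188.5°; wind correction -6.5° → command heading 182.0°, groundspeed 90.0 kt
Leg 4: desired track 273.4°; wind correction -14.3° → command heading 259.1°, groundspeed 126.2 kt
Leg 5: desired track 122.4°; wind correction +9.9° → command heading 132.3°, groundspeed 93.5 kt
Leg 6: desired track 86.1°; wind correction +14.8° → command heading 100.9°, groundspeed 107.9 kt

Leg 1: heading=28.9°, groundspeed=142.6 kt
Leg 2: heading=332.7°, groundspeed=149.9 kt
Leg 3: heading=182.0°, groundspeed=90.0 kt
Leg 4: heading=259.1°, groundspeed=126.2 kt
Leg 5: heading=132.3°, groundspeed=93.5 kt
Leg 6: heading=100.9°, groundspeed=107.9 kt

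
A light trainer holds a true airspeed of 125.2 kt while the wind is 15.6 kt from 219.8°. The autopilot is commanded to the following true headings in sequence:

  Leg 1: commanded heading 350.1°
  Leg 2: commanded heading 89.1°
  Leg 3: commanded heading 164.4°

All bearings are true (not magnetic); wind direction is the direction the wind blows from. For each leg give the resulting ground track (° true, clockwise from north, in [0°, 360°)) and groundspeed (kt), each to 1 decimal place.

Leg 1: heading 350.1°; drift +5.0° → track 355.1°, groundspeed 135.8 kt
Leg 2: heading 89.1°; drift -5.0° → track 84.1°, groundspeed 135.9 kt
Leg 3: heading 164.4°; drift -6.3° → track 158.1°, groundspeed 117.0 kt

Leg 1: track=355.1°, groundspeed=135.8 kt
Leg 2: track=84.1°, groundspeed=135.9 kt
Leg 3: track=158.1°, groundspeed=117.0 kt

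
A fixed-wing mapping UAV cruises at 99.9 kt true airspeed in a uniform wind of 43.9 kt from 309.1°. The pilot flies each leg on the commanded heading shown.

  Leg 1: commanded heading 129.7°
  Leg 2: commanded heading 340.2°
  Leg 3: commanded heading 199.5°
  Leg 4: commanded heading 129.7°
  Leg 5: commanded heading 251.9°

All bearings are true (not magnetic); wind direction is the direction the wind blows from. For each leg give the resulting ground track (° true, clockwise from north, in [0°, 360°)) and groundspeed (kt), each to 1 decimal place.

Leg 1: heading 129.7°; drift -0.2° → track 129.5°, groundspeed 143.8 kt
Leg 2: heading 340.2°; drift +20.0° → track 0.2°, groundspeed 66.3 kt
Leg 3: heading 199.5°; drift -19.8° → track 179.7°, groundspeed 121.9 kt
Leg 4: heading 129.7°; drift -0.2° → track 129.5°, groundspeed 143.8 kt
Leg 5: heading 251.9°; drift -25.9° → track 226.0°, groundspeed 84.6 kt

Leg 1: track=129.5°, groundspeed=143.8 kt
Leg 2: track=0.2°, groundspeed=66.3 kt
Leg 3: track=179.7°, groundspeed=121.9 kt
Leg 4: track=129.5°, groundspeed=143.8 kt
Leg 5: track=226.0°, groundspeed=84.6 kt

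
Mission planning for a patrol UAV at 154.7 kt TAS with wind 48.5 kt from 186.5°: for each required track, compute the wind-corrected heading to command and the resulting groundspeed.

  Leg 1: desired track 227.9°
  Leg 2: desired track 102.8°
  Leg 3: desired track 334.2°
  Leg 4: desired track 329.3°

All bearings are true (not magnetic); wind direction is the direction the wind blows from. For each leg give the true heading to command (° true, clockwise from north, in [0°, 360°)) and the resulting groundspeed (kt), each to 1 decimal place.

Leg 1: desired track 227.9°; wind correction -12.0° → command heading 215.9°, groundspeed 115.0 kt
Leg 2: desired track 102.8°; wind correction +18.2° → command heading 121.0°, groundspeed 141.7 kt
Leg 3: desired track 334.2°; wind correction -9.6° → command heading 324.6°, groundspeed 193.5 kt
Leg 4: desired track 329.3°; wind correction -10.9° → command heading 318.4°, groundspeed 190.5 kt

Leg 1: heading=215.9°, groundspeed=115.0 kt
Leg 2: heading=121.0°, groundspeed=141.7 kt
Leg 3: heading=324.6°, groundspeed=193.5 kt
Leg 4: heading=318.4°, groundspeed=190.5 kt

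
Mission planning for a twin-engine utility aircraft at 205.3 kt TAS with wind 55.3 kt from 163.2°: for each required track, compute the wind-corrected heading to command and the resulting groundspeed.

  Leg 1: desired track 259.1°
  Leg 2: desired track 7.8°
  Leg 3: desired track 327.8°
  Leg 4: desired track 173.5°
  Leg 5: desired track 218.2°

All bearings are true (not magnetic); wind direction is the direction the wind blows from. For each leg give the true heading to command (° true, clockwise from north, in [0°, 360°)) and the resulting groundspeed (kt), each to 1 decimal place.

Leg 1: desired track 259.1°; wind correction -15.5° → command heading 243.6°, groundspeed 203.5 kt
Leg 2: desired track 7.8°; wind correction +6.4° → command heading 14.2°, groundspeed 254.3 kt
Leg 3: desired track 327.8°; wind correction -4.1° → command heading 323.7°, groundspeed 258.1 kt
Leg 4: desired track 173.5°; wind correction -2.8° → command heading 170.7°, groundspeed 150.7 kt
Leg 5: desired track 218.2°; wind correction -12.7° → command heading 205.5°, groundspeed 168.5 kt

Leg 1: heading=243.6°, groundspeed=203.5 kt
Leg 2: heading=14.2°, groundspeed=254.3 kt
Leg 3: heading=323.7°, groundspeed=258.1 kt
Leg 4: heading=170.7°, groundspeed=150.7 kt
Leg 5: heading=205.5°, groundspeed=168.5 kt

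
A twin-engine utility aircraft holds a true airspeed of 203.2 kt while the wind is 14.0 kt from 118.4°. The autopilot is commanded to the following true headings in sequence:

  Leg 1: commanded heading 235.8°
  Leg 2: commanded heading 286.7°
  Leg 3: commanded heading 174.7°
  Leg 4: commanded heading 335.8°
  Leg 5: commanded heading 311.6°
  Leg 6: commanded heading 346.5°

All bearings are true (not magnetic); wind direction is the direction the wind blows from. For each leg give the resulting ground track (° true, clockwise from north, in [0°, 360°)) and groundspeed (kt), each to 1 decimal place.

Leg 1: track=239.2°, groundspeed=210.0 kt
Leg 2: track=287.4°, groundspeed=216.9 kt
Leg 3: track=178.1°, groundspeed=195.8 kt
Leg 4: track=333.5°, groundspeed=214.5 kt
Leg 5: track=310.8°, groundspeed=216.9 kt
Leg 6: track=343.7°, groundspeed=212.8 kt

Leg 1: heading 235.8°; drift +3.4° → track 239.2°, groundspeed 210.0 kt
Leg 2: heading 286.7°; drift +0.7° → track 287.4°, groundspeed 216.9 kt
Leg 3: heading 174.7°; drift +3.4° → track 178.1°, groundspeed 195.8 kt
Leg 4: heading 335.8°; drift -2.3° → track 333.5°, groundspeed 214.5 kt
Leg 5: heading 311.6°; drift -0.8° → track 310.8°, groundspeed 216.9 kt
Leg 6: heading 346.5°; drift -2.8° → track 343.7°, groundspeed 212.8 kt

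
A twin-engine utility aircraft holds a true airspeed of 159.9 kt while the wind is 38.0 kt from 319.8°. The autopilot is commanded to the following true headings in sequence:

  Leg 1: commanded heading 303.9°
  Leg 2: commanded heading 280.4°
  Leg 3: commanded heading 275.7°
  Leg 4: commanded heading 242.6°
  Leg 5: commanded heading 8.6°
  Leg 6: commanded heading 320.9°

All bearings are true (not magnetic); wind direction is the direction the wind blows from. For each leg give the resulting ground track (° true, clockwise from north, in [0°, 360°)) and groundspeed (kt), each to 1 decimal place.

Leg 1: heading 303.9°; drift -4.8° → track 299.1°, groundspeed 123.8 kt
Leg 2: heading 280.4°; drift -10.5° → track 269.9°, groundspeed 132.7 kt
Leg 3: heading 275.7°; drift -11.3° → track 264.4°, groundspeed 135.2 kt
Leg 4: heading 242.6°; drift -13.7° → track 228.9°, groundspeed 155.9 kt
Leg 5: heading 8.6°; drift +12.0° → track 20.6°, groundspeed 137.9 kt
Leg 6: heading 320.9°; drift +0.3° → track 321.2°, groundspeed 121.9 kt

Leg 1: track=299.1°, groundspeed=123.8 kt
Leg 2: track=269.9°, groundspeed=132.7 kt
Leg 3: track=264.4°, groundspeed=135.2 kt
Leg 4: track=228.9°, groundspeed=155.9 kt
Leg 5: track=20.6°, groundspeed=137.9 kt
Leg 6: track=321.2°, groundspeed=121.9 kt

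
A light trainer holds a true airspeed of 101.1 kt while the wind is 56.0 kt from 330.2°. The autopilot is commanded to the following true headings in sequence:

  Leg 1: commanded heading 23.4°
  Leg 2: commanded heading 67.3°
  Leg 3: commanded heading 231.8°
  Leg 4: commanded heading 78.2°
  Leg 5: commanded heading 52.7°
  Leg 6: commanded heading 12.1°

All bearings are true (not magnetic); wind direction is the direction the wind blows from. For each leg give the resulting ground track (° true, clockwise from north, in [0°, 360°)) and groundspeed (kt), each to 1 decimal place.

Leg 1: heading 23.4°; drift +33.6° → track 57.0°, groundspeed 81.1 kt
Leg 2: heading 67.3°; drift +27.2° → track 94.5°, groundspeed 121.5 kt
Leg 3: heading 231.8°; drift -26.9° → track 204.9°, groundspeed 122.5 kt
Leg 4: heading 78.2°; drift +24.2° → track 102.4°, groundspeed 129.8 kt
Leg 5: heading 52.7°; drift +30.6° → track 83.3°, groundspeed 109.0 kt
Leg 6: heading 12.1°; drift +32.2° → track 44.3°, groundspeed 70.2 kt

Leg 1: track=57.0°, groundspeed=81.1 kt
Leg 2: track=94.5°, groundspeed=121.5 kt
Leg 3: track=204.9°, groundspeed=122.5 kt
Leg 4: track=102.4°, groundspeed=129.8 kt
Leg 5: track=83.3°, groundspeed=109.0 kt
Leg 6: track=44.3°, groundspeed=70.2 kt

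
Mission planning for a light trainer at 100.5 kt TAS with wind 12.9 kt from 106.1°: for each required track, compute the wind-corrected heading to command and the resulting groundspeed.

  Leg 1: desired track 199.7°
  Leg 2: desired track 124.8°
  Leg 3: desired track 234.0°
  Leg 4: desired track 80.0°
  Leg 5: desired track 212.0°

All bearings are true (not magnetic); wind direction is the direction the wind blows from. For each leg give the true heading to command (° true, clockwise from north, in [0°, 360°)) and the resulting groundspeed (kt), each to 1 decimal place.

Leg 1: heading=192.3°, groundspeed=100.5 kt
Leg 2: heading=122.4°, groundspeed=88.2 kt
Leg 3: heading=228.2°, groundspeed=107.9 kt
Leg 4: heading=83.2°, groundspeed=88.8 kt
Leg 5: heading=204.9°, groundspeed=103.3 kt

Leg 1: desired track 199.7°; wind correction -7.4° → command heading 192.3°, groundspeed 100.5 kt
Leg 2: desired track 124.8°; wind correction -2.4° → command heading 122.4°, groundspeed 88.2 kt
Leg 3: desired track 234.0°; wind correction -5.8° → command heading 228.2°, groundspeed 107.9 kt
Leg 4: desired track 80.0°; wind correction +3.2° → command heading 83.2°, groundspeed 88.8 kt
Leg 5: desired track 212.0°; wind correction -7.1° → command heading 204.9°, groundspeed 103.3 kt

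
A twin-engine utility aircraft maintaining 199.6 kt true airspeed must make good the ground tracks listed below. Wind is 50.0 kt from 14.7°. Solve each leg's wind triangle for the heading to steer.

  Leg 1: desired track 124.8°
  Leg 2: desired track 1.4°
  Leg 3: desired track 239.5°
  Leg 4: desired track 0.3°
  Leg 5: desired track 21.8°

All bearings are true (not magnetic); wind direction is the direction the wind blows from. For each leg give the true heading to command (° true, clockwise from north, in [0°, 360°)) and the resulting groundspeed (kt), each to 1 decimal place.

Leg 1: heading=111.2°, groundspeed=211.2 kt
Leg 2: heading=4.7°, groundspeed=150.6 kt
Leg 3: heading=249.7°, groundspeed=231.9 kt
Leg 4: heading=3.9°, groundspeed=150.8 kt
Leg 5: heading=20.0°, groundspeed=149.9 kt

Leg 1: desired track 124.8°; wind correction -13.6° → command heading 111.2°, groundspeed 211.2 kt
Leg 2: desired track 1.4°; wind correction +3.3° → command heading 4.7°, groundspeed 150.6 kt
Leg 3: desired track 239.5°; wind correction +10.2° → command heading 249.7°, groundspeed 231.9 kt
Leg 4: desired track 0.3°; wind correction +3.6° → command heading 3.9°, groundspeed 150.8 kt
Leg 5: desired track 21.8°; wind correction -1.8° → command heading 20.0°, groundspeed 149.9 kt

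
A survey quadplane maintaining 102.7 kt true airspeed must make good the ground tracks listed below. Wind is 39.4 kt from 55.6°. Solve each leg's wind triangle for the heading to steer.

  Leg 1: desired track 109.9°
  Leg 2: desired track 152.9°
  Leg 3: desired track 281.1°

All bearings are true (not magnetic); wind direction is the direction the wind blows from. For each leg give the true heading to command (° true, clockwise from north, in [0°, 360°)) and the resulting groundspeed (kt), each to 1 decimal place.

Leg 1: heading=91.7°, groundspeed=74.6 kt
Leg 2: heading=130.5°, groundspeed=100.0 kt
Leg 3: heading=297.0°, groundspeed=126.4 kt

Leg 1: desired track 109.9°; wind correction -18.2° → command heading 91.7°, groundspeed 74.6 kt
Leg 2: desired track 152.9°; wind correction -22.4° → command heading 130.5°, groundspeed 100.0 kt
Leg 3: desired track 281.1°; wind correction +15.9° → command heading 297.0°, groundspeed 126.4 kt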